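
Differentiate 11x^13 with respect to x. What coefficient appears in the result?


We apply the power rule: d/dx [ax^n] = a*n * x^(n-1)
d/dx [11x^13]
= 11 * 13 * x^(13-1)
= 143x^12
The coefficient is 143

143


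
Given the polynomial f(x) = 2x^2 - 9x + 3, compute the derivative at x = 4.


Differentiate term by term using power and sum rules:
f(x) = 2x^2 - 9x + 3
f'(x) = 4x - 9
Substitute x = 4:
f'(4) = 4 * 4 - 9
= 16 - 9
= 7

7


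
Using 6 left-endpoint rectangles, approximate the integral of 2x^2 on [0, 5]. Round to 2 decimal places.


Left Riemann sum uses left endpoints of each subinterval.
Interval: [0, 5], n = 6
dx = (5 - 0) / 6 = 5/6
Left endpoints: [0, 5/6, 5/3, 5/2, 10/3, 25/6]
f values: [0, 25/18, 50/9, 25/2, 200/9, 625/18]
Sum = dx * (sum of f values)
= 5/6 * 1375/18
= 6875/108 ≈ 63.66

63.66


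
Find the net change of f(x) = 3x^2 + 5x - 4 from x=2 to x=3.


Net change = f(b) - f(a)
f(x) = 3x^2 + 5x - 4
Compute f(3):
f(3) = 3 * 3^2 + 5 * 3 - 4
= 27 + 15 - 4
= 38
Compute f(2):
f(2) = 3 * 2^2 + 5 * 2 - 4
= 12 + 10 - 4
= 18
Net change = 38 - 18 = 20

20


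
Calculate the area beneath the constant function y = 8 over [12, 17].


The area under a constant function y = 8 is a rectangle.
Width = 17 - 12 = 5
Height = 8
Area = width * height
= 5 * 8
= 40

40


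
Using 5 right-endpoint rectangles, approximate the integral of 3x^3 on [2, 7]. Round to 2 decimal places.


Right Riemann sum uses right endpoints of each subinterval.
Interval: [2, 7], n = 5
dx = (7 - 2) / 5 = 1
Right endpoints: [3, 4, 5, 6, 7]
f values: [81, 192, 375, 648, 1029]
Sum = dx * (sum of f values)
= 1 * 2325
= 2325 = 2325.00

2325.00


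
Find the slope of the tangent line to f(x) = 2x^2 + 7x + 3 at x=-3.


The slope of the tangent line equals f'(x) at the point.
f(x) = 2x^2 + 7x + 3
f'(x) = 4x + 7
At x = -3:
f'(-3) = 4 * (-3) + 7
= -12 + 7
= -5

-5


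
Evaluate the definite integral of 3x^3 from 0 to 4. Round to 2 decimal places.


Find the antiderivative of 3x^3:
F(x) = 3/4 * x^4
Apply the Fundamental Theorem of Calculus:
F(4) - F(0)
= 3/4 * 4^4 - 3/4 * 0^4
= 3/4 * (256 - 0)
= 3/4 * 256
= 192 = 192.00

192.00


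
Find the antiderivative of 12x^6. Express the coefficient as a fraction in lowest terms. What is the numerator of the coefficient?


Apply the power rule for integration:
integral of ax^n dx = a/(n+1) * x^(n+1) + C
integral of 12x^6 dx
= 12/7 * x^7 + C
The coefficient in lowest terms is 12/7, and its numerator is 12

12


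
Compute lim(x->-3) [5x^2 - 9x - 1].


Since polynomials are continuous, we use direct substitution.
lim(x->-3) of 5x^2 - 9x - 1
= 5 * (-3)^2 - 9 * (-3) - 1
= 45 + 27 - 1
= 71

71


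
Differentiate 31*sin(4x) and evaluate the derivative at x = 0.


Apply the chain rule to differentiate 31*sin(4x):
d/dx [31*sin(4x)]
= 31 * cos(4x) * d/dx(4x)
= 31 * 4 * cos(4x)
= 124 * cos(4x)
Evaluate at x = 0:
= 124 * cos(0)
= 124 * 1
= 124

124


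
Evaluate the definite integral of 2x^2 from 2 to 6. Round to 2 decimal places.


Find the antiderivative of 2x^2:
F(x) = 2/3 * x^3
Apply the Fundamental Theorem of Calculus:
F(6) - F(2)
= 2/3 * 6^3 - 2/3 * 2^3
= 2/3 * (216 - 8)
= 2/3 * 208
= 416/3 ≈ 138.67

138.67


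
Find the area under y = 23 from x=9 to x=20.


The area under a constant function y = 23 is a rectangle.
Width = 20 - 9 = 11
Height = 23
Area = width * height
= 11 * 23
= 253

253


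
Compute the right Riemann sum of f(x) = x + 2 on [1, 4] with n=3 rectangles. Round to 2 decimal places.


Right Riemann sum uses right endpoints of each subinterval.
Interval: [1, 4], n = 3
dx = (4 - 1) / 3 = 1
Right endpoints: [2, 3, 4]
f values: [4, 5, 6]
Sum = dx * (sum of f values)
= 1 * 15
= 15 = 15.00

15.00


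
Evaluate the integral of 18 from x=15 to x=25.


The integral of a constant k over [a, b] equals k * (b - a).
integral from 15 to 25 of 18 dx
= 18 * (25 - 15)
= 18 * 10
= 180

180


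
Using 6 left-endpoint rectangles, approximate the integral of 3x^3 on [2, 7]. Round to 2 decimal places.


Left Riemann sum uses left endpoints of each subinterval.
Interval: [2, 7], n = 6
dx = (7 - 2) / 6 = 5/6
Left endpoints: [2, 17/6, 11/3, 9/2, 16/3, 37/6]
f values: [24, 4913/72, 1331/9, 2187/8, 4096/9, 50653/72]
Sum = dx * (sum of f values)
= 5/6 * 13377/8
= 22295/16 ≈ 1393.44

1393.44


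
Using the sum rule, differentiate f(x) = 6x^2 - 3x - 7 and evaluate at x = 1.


Differentiate term by term using power and sum rules:
f(x) = 6x^2 - 3x - 7
f'(x) = 12x - 3
Substitute x = 1:
f'(1) = 12 * 1 - 3
= 12 - 3
= 9

9


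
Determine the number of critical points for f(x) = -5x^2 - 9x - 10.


Find where f'(x) = 0:
f'(x) = -10x - 9
Set f'(x) = 0:
-10x - 9 = 0
x = 9 / (-10) = -9/10
This is a linear equation in x, so there is exactly one solution.
Number of critical points: 1

1


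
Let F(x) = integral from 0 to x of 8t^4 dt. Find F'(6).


By the Fundamental Theorem of Calculus (Part 1):
If F(x) = integral from 0 to x of f(t) dt, then F'(x) = f(x)
Here f(t) = 8t^4
So F'(x) = 8x^4
Evaluate at x = 6:
F'(6) = 8 * 6^4
= 8 * 1296
= 10368

10368


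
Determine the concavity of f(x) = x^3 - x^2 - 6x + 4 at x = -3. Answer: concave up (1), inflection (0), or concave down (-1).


Concavity is determined by the sign of f''(x).
f(x) = x^3 - x^2 - 6x + 4
f'(x) = 3x^2 - 2x - 6
f''(x) = 6x - 2
f''(-3) = 6 * (-3) - 2
= -18 - 2
= -20
Since f''(-3) < 0, the function is concave down (-1)

-1


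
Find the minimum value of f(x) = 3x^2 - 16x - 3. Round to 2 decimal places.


For a quadratic f(x) = ax^2 + bx + c with a > 0, the minimum is at the vertex.
Vertex x-coordinate: x = -b/(2a)
x = -(-16) / (2 * 3)
x = 16/6 = 8/3
Substitute back to find the minimum value:
f(8/3) = 3 * (8/3)^2 - 16 * (8/3) - 3
= 64/3 - 128/3 - 3
= -73/3 ≈ -24.33

-24.33


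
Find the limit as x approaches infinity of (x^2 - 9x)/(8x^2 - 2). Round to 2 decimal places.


For limits at infinity with equal-degree polynomials,
we compare leading coefficients.
Numerator leading term: x^2
Denominator leading term: 8x^2
Divide both by x^2:
lim = (1 - 9/x) / (8 - 2/x^2)
As x -> infinity, the 1/x and 1/x^2 terms vanish:
= 1/8 ≈ 0.13

0.13


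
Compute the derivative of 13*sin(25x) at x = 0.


Apply the chain rule to differentiate 13*sin(25x):
d/dx [13*sin(25x)]
= 13 * cos(25x) * d/dx(25x)
= 13 * 25 * cos(25x)
= 325 * cos(25x)
Evaluate at x = 0:
= 325 * cos(0)
= 325 * 1
= 325

325


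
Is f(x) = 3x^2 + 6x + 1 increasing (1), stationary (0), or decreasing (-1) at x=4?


Compute f'(x) to determine behavior:
f'(x) = 6x + 6
f'(4) = 6 * 4 + 6
= 24 + 6
= 30
Since f'(4) > 0, the function is increasing (1)

1


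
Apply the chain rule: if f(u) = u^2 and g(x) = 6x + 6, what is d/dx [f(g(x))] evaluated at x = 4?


Using the chain rule: (f(g(x)))' = f'(g(x)) * g'(x)
First, find g(4):
g(4) = 6 * 4 + 6 = 30
Next, f'(u) = 2u
And g'(x) = 6
So f'(g(4)) * g'(4)
= 2 * 30 * 6
= 360

360


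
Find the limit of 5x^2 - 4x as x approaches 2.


Since polynomials are continuous, we use direct substitution.
lim(x->2) of 5x^2 - 4x
= 5 * 2^2 - 4 * 2 + 0
= 20 - 8 + 0
= 12

12


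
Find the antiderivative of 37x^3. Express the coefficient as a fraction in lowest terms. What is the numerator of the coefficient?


Apply the power rule for integration:
integral of ax^n dx = a/(n+1) * x^(n+1) + C
integral of 37x^3 dx
= 37/4 * x^4 + C
The coefficient in lowest terms is 37/4, and its numerator is 37

37


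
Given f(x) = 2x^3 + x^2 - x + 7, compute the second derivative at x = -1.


First derivative:
f'(x) = 6x^2 + 2x - 1
Second derivative:
f''(x) = 12x + 2
Substitute x = -1:
f''(-1) = 12 * (-1) + 2
= -12 + 2
= -10

-10


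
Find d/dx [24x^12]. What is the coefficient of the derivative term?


We apply the power rule: d/dx [ax^n] = a*n * x^(n-1)
d/dx [24x^12]
= 24 * 12 * x^(12-1)
= 288x^11
The coefficient is 288

288


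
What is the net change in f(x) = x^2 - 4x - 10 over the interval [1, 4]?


Net change = f(b) - f(a)
f(x) = x^2 - 4x - 10
Compute f(4):
f(4) = 1 * 4^2 - 4 * 4 - 10
= 16 - 16 - 10
= -10
Compute f(1):
f(1) = 1 * 1^2 - 4 * 1 - 10
= 1 - 4 - 10
= -13
Net change = -10 - (-13) = 3

3


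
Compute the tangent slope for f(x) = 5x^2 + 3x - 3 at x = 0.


The slope of the tangent line equals f'(x) at the point.
f(x) = 5x^2 + 3x - 3
f'(x) = 10x + 3
At x = 0:
f'(0) = 10 * 0 + 3
= 0 + 3
= 3

3


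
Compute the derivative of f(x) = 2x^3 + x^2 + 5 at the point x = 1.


Differentiate f(x) = 2x^3 + x^2 + 5 term by term:
f'(x) = 6x^2 + 2x
Substitute x = 1:
f'(1) = 6 * 1^2 + 2 * 1 + 0
= 6 + 2 + 0
= 8

8


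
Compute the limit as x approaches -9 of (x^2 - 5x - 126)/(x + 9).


Direct substitution gives 0/0, so we factor the numerator.
Factor: (x^2 - 5x - 126) = (x + 9)(x - 14)
Cancel the common factor (x + 9):
(x^2 - 5x - 126)/(x + 9) = (x - 14)
Now substitute x = -9:
= (-9) - (14) = -23

-23


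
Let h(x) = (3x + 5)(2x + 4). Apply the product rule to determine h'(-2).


Let u(x) = 3x + 5 and v(x) = 2x + 4
u'(x) = 3
v'(x) = 2
Product rule: h'(x) = u'(x)*v(x) + u(x)*v'(x)
= 3 * (2x + 4) + (3x + 5) * 2
At x = -2:
u(-2) = 3 * (-2) + 5 = -1
v(-2) = 2 * (-2) + 4 = 0
h'(-2) = 3 * 0 + (-1) * 2
= 0 - 2
= -2

-2


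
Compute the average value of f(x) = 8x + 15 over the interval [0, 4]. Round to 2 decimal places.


Average value = 1/(b-a) * integral from a to b of f(x) dx
First compute the integral of 8x + 15:
F(x) = 4x^2 + 15x
F(4) = 4 * 16 + 15 * 4 = 124
F(0) = 4 * 0 + 15 * 0 = 0
Integral = 124 - 0 = 124
Average = 124 / (4 - 0) = 124 / 4
= 31 = 31.00

31.00


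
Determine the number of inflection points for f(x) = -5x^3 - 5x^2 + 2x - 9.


Inflection points occur where f''(x) = 0 and concavity changes.
f(x) = -5x^3 - 5x^2 + 2x - 9
f'(x) = -15x^2 - 10x + 2
f''(x) = -30x - 10
Set f''(x) = 0:
-30x - 10 = 0
x = 10 / (-30) = -1/3
Since f''(x) is linear (degree 1), it changes sign at this point.
Therefore there is exactly 1 inflection point.

1


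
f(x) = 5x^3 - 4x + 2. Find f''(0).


First derivative:
f'(x) = 15x^2 - 4
Second derivative:
f''(x) = 30x
Substitute x = 0:
f''(0) = 30 * 0 + 0
= 0 + 0
= 0

0


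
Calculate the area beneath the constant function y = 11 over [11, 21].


The area under a constant function y = 11 is a rectangle.
Width = 21 - 11 = 10
Height = 11
Area = width * height
= 10 * 11
= 110

110


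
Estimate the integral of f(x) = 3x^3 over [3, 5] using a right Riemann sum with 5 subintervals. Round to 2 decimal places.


Right Riemann sum uses right endpoints of each subinterval.
Interval: [3, 5], n = 5
dx = (5 - 3) / 5 = 2/5
Right endpoints: [17/5, 19/5, 21/5, 23/5, 5]
f values: [14739/125, 20577/125, 27783/125, 36501/125, 375]
Sum = dx * (sum of f values)
= 2/5 * 5859/5
= 11718/25 = 468.72

468.72


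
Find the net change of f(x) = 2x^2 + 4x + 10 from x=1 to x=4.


Net change = f(b) - f(a)
f(x) = 2x^2 + 4x + 10
Compute f(4):
f(4) = 2 * 4^2 + 4 * 4 + 10
= 32 + 16 + 10
= 58
Compute f(1):
f(1) = 2 * 1^2 + 4 * 1 + 10
= 2 + 4 + 10
= 16
Net change = 58 - 16 = 42

42


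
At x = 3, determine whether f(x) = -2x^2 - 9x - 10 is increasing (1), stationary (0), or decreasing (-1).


Compute f'(x) to determine behavior:
f'(x) = -4x - 9
f'(3) = -4 * 3 - 9
= -12 - 9
= -21
Since f'(3) < 0, the function is decreasing (-1)

-1


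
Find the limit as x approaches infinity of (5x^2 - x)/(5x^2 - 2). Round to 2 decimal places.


For limits at infinity with equal-degree polynomials,
we compare leading coefficients.
Numerator leading term: 5x^2
Denominator leading term: 5x^2
Divide both by x^2:
lim = (5 - 1/x) / (5 - 2/x^2)
As x -> infinity, the 1/x and 1/x^2 terms vanish:
= 5/5 = 1 = 1.00

1.00


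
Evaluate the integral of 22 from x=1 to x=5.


The integral of a constant k over [a, b] equals k * (b - a).
integral from 1 to 5 of 22 dx
= 22 * (5 - 1)
= 22 * 4
= 88

88


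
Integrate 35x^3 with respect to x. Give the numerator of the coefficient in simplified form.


Apply the power rule for integration:
integral of ax^n dx = a/(n+1) * x^(n+1) + C
integral of 35x^3 dx
= 35/4 * x^4 + C
The coefficient in lowest terms is 35/4, and its numerator is 35

35


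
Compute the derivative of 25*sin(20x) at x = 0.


Apply the chain rule to differentiate 25*sin(20x):
d/dx [25*sin(20x)]
= 25 * cos(20x) * d/dx(20x)
= 25 * 20 * cos(20x)
= 500 * cos(20x)
Evaluate at x = 0:
= 500 * cos(0)
= 500 * 1
= 500

500


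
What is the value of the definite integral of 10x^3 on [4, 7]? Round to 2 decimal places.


Find the antiderivative of 10x^3:
F(x) = 10/4 * x^4
Apply the Fundamental Theorem of Calculus:
F(7) - F(4)
= 10/4 * 7^4 - 10/4 * 4^4
= 10/4 * (2401 - 256)
= 10/4 * 2145
= 10725/2 = 5362.50

5362.50


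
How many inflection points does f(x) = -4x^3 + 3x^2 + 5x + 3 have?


Inflection points occur where f''(x) = 0 and concavity changes.
f(x) = -4x^3 + 3x^2 + 5x + 3
f'(x) = -12x^2 + 6x + 5
f''(x) = -24x + 6
Set f''(x) = 0:
-24x + 6 = 0
x = -6 / (-24) = 1/4
Since f''(x) is linear (degree 1), it changes sign at this point.
Therefore there is exactly 1 inflection point.

1


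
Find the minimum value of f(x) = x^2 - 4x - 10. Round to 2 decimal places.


For a quadratic f(x) = ax^2 + bx + c with a > 0, the minimum is at the vertex.
Vertex x-coordinate: x = -b/(2a)
x = -(-4) / (2 * 1)
x = 4/2 = 2
Substitute back to find the minimum value:
f(2) = 1 * 2^2 - 4 * 2 - 10
= 4 - 8 - 10
= -14 = -14.00

-14.00


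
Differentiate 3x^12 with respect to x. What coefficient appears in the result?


We apply the power rule: d/dx [ax^n] = a*n * x^(n-1)
d/dx [3x^12]
= 3 * 12 * x^(12-1)
= 36x^11
The coefficient is 36

36


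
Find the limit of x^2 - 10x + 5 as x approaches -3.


Since polynomials are continuous, we use direct substitution.
lim(x->-3) of x^2 - 10x + 5
= 1 * (-3)^2 - 10 * (-3) + 5
= 9 + 30 + 5
= 44

44


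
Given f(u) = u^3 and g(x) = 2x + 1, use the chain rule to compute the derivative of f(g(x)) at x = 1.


Using the chain rule: (f(g(x)))' = f'(g(x)) * g'(x)
First, find g(1):
g(1) = 2 * 1 + 1 = 3
Next, f'(u) = 3u^2
And g'(x) = 2
So f'(g(1)) * g'(1)
= 3 * 3^2 * 2
= 3 * 9 * 2
= 54

54


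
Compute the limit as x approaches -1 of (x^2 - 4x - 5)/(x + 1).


Direct substitution gives 0/0, so we factor the numerator.
Factor: (x^2 - 4x - 5) = (x + 1)(x - 5)
Cancel the common factor (x + 1):
(x^2 - 4x - 5)/(x + 1) = (x - 5)
Now substitute x = -1:
= (-1) - (5) = -6

-6


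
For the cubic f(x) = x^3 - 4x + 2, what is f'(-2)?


Differentiate f(x) = x^3 - 4x + 2 term by term:
f'(x) = 3x^2 - 4
Substitute x = -2:
f'(-2) = 3 * (-2)^2 + 0 * (-2) - 4
= 12 + 0 - 4
= 8

8


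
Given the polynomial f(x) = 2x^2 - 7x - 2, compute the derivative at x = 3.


Differentiate term by term using power and sum rules:
f(x) = 2x^2 - 7x - 2
f'(x) = 4x - 7
Substitute x = 3:
f'(3) = 4 * 3 - 7
= 12 - 7
= 5

5


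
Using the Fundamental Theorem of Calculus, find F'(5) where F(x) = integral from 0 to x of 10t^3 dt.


By the Fundamental Theorem of Calculus (Part 1):
If F(x) = integral from 0 to x of f(t) dt, then F'(x) = f(x)
Here f(t) = 10t^3
So F'(x) = 10x^3
Evaluate at x = 5:
F'(5) = 10 * 5^3
= 10 * 125
= 1250

1250


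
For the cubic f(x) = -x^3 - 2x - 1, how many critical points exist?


Find where f'(x) = 0:
f(x) = -x^3 - 2x - 1
f'(x) = -3x^2 - 2
This is a quadratic in x. Use the discriminant to count real roots.
Discriminant = (0)^2 - 4 * (-3) * (-2)
= 0 - 24
= -24
Since discriminant < 0, f'(x) = 0 has no real solutions.
Number of critical points: 0

0


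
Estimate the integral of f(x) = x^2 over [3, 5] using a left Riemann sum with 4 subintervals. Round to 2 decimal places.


Left Riemann sum uses left endpoints of each subinterval.
Interval: [3, 5], n = 4
dx = (5 - 3) / 4 = 1/2
Left endpoints: [3, 7/2, 4, 9/2]
f values: [9, 49/4, 16, 81/4]
Sum = dx * (sum of f values)
= 1/2 * 115/2
= 115/4 = 28.75

28.75


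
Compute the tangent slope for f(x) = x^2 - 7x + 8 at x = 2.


The slope of the tangent line equals f'(x) at the point.
f(x) = x^2 - 7x + 8
f'(x) = 2x - 7
At x = 2:
f'(2) = 2 * 2 - 7
= 4 - 7
= -3

-3


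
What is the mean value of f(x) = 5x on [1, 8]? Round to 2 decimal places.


Average value = 1/(b-a) * integral from a to b of f(x) dx
First compute the integral of 5x:
F(x) = (5/2)x^2
F(8) = 5/2 * 64 + 0 * 8 = 160
F(1) = 5/2 * 1 + 0 * 1 = 5/2
Integral = 160 - 5/2 = 315/2
Average = (315/2) / (8 - 1) = (315/2) / 7
= 45/2 = 22.50

22.50


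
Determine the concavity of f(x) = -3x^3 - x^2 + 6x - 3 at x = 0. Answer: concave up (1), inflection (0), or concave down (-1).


Concavity is determined by the sign of f''(x).
f(x) = -3x^3 - x^2 + 6x - 3
f'(x) = -9x^2 - 2x + 6
f''(x) = -18x - 2
f''(0) = -18 * 0 - 2
= 0 - 2
= -2
Since f''(0) < 0, the function is concave down (-1)

-1


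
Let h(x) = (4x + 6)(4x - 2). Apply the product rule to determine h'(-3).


Let u(x) = 4x + 6 and v(x) = 4x - 2
u'(x) = 4
v'(x) = 4
Product rule: h'(x) = u'(x)*v(x) + u(x)*v'(x)
= 4 * (4x - 2) + (4x + 6) * 4
At x = -3:
u(-3) = 4 * (-3) + 6 = -6
v(-3) = 4 * (-3) - 2 = -14
h'(-3) = 4 * (-14) + (-6) * 4
= -56 - 24
= -80

-80


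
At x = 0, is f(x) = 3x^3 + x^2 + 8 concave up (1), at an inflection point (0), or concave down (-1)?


Concavity is determined by the sign of f''(x).
f(x) = 3x^3 + x^2 + 8
f'(x) = 9x^2 + 2x
f''(x) = 18x + 2
f''(0) = 18 * 0 + 2
= 0 + 2
= 2
Since f''(0) > 0, the function is concave up (1)

1


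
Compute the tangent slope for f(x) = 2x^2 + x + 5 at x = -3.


The slope of the tangent line equals f'(x) at the point.
f(x) = 2x^2 + x + 5
f'(x) = 4x + 1
At x = -3:
f'(-3) = 4 * (-3) + 1
= -12 + 1
= -11

-11


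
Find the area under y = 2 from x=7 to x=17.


The area under a constant function y = 2 is a rectangle.
Width = 17 - 7 = 10
Height = 2
Area = width * height
= 10 * 2
= 20

20


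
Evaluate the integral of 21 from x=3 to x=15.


The integral of a constant k over [a, b] equals k * (b - a).
integral from 3 to 15 of 21 dx
= 21 * (15 - 3)
= 21 * 12
= 252

252


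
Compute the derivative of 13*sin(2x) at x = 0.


Apply the chain rule to differentiate 13*sin(2x):
d/dx [13*sin(2x)]
= 13 * cos(2x) * d/dx(2x)
= 13 * 2 * cos(2x)
= 26 * cos(2x)
Evaluate at x = 0:
= 26 * cos(0)
= 26 * 1
= 26

26


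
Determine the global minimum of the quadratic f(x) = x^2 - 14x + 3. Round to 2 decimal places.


For a quadratic f(x) = ax^2 + bx + c with a > 0, the minimum is at the vertex.
Vertex x-coordinate: x = -b/(2a)
x = -(-14) / (2 * 1)
x = 14/2 = 7
Substitute back to find the minimum value:
f(7) = 1 * 7^2 - 14 * 7 + 3
= 49 - 98 + 3
= -46 = -46.00

-46.00


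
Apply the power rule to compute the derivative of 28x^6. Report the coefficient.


We apply the power rule: d/dx [ax^n] = a*n * x^(n-1)
d/dx [28x^6]
= 28 * 6 * x^(6-1)
= 168x^5
The coefficient is 168

168


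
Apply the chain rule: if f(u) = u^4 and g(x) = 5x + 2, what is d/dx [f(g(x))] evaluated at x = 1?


Using the chain rule: (f(g(x)))' = f'(g(x)) * g'(x)
First, find g(1):
g(1) = 5 * 1 + 2 = 7
Next, f'(u) = 4u^3
And g'(x) = 5
So f'(g(1)) * g'(1)
= 4 * 7^3 * 5
= 4 * 343 * 5
= 6860

6860


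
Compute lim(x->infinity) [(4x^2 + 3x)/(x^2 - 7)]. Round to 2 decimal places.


For limits at infinity with equal-degree polynomials,
we compare leading coefficients.
Numerator leading term: 4x^2
Denominator leading term: x^2
Divide both by x^2:
lim = (4 + 3/x) / (1 - 7/x^2)
As x -> infinity, the 1/x and 1/x^2 terms vanish:
= 4/1 = 4 = 4.00

4.00


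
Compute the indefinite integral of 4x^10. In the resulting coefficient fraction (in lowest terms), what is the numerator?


Apply the power rule for integration:
integral of ax^n dx = a/(n+1) * x^(n+1) + C
integral of 4x^10 dx
= 4/11 * x^11 + C
The coefficient in lowest terms is 4/11, and its numerator is 4

4


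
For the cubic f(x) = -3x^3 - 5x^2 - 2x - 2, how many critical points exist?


Find where f'(x) = 0:
f(x) = -3x^3 - 5x^2 - 2x - 2
f'(x) = -9x^2 - 10x - 2
This is a quadratic in x. Use the discriminant to count real roots.
Discriminant = (-10)^2 - 4 * (-9) * (-2)
= 100 - 72
= 28
Since discriminant > 0, f'(x) = 0 has 2 real solutions.
Number of critical points: 2

2


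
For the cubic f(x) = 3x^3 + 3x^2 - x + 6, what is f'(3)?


Differentiate f(x) = 3x^3 + 3x^2 - x + 6 term by term:
f'(x) = 9x^2 + 6x - 1
Substitute x = 3:
f'(3) = 9 * 3^2 + 6 * 3 - 1
= 81 + 18 - 1
= 98

98


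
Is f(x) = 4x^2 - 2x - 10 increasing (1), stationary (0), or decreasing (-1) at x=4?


Compute f'(x) to determine behavior:
f'(x) = 8x - 2
f'(4) = 8 * 4 - 2
= 32 - 2
= 30
Since f'(4) > 0, the function is increasing (1)

1


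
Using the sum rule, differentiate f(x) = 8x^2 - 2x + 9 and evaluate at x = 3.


Differentiate term by term using power and sum rules:
f(x) = 8x^2 - 2x + 9
f'(x) = 16x - 2
Substitute x = 3:
f'(3) = 16 * 3 - 2
= 48 - 2
= 46

46


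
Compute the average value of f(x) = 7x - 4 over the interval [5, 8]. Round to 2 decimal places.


Average value = 1/(b-a) * integral from a to b of f(x) dx
First compute the integral of 7x - 4:
F(x) = (7/2)x^2 - 4x
F(8) = 7/2 * 64 - 4 * 8 = 192
F(5) = 7/2 * 25 - 4 * 5 = 135/2
Integral = 192 - 135/2 = 249/2
Average = (249/2) / (8 - 5) = (249/2) / 3
= 83/2 = 41.50

41.50


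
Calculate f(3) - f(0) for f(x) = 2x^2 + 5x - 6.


Net change = f(b) - f(a)
f(x) = 2x^2 + 5x - 6
Compute f(3):
f(3) = 2 * 3^2 + 5 * 3 - 6
= 18 + 15 - 6
= 27
Compute f(0):
f(0) = 2 * 0^2 + 5 * 0 - 6
= 0 + 0 - 6
= -6
Net change = 27 - (-6) = 33

33


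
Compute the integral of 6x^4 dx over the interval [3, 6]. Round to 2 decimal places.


Find the antiderivative of 6x^4:
F(x) = 6/5 * x^5
Apply the Fundamental Theorem of Calculus:
F(6) - F(3)
= 6/5 * 6^5 - 6/5 * 3^5
= 6/5 * (7776 - 243)
= 6/5 * 7533
= 45198/5 = 9039.60

9039.60


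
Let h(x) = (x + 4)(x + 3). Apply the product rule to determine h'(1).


Let u(x) = x + 4 and v(x) = x + 3
u'(x) = 1
v'(x) = 1
Product rule: h'(x) = u'(x)*v(x) + u(x)*v'(x)
= 1 * (x + 3) + (x + 4) * 1
At x = 1:
u(1) = 1 * 1 + 4 = 5
v(1) = 1 * 1 + 3 = 4
h'(1) = 1 * 4 + 5 * 1
= 4 + 5
= 9

9


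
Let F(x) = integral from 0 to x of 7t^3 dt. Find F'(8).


By the Fundamental Theorem of Calculus (Part 1):
If F(x) = integral from 0 to x of f(t) dt, then F'(x) = f(x)
Here f(t) = 7t^3
So F'(x) = 7x^3
Evaluate at x = 8:
F'(8) = 7 * 8^3
= 7 * 512
= 3584

3584


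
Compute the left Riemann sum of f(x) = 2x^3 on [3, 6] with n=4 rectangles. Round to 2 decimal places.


Left Riemann sum uses left endpoints of each subinterval.
Interval: [3, 6], n = 4
dx = (6 - 3) / 4 = 3/4
Left endpoints: [3, 15/4, 9/2, 21/4]
f values: [54, 3375/32, 729/4, 9261/32]
Sum = dx * (sum of f values)
= 3/4 * 5049/8
= 15147/32 ≈ 473.34

473.34


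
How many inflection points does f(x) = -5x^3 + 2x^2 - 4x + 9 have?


Inflection points occur where f''(x) = 0 and concavity changes.
f(x) = -5x^3 + 2x^2 - 4x + 9
f'(x) = -15x^2 + 4x - 4
f''(x) = -30x + 4
Set f''(x) = 0:
-30x + 4 = 0
x = -4 / (-30) = 2/15
Since f''(x) is linear (degree 1), it changes sign at this point.
Therefore there is exactly 1 inflection point.

1


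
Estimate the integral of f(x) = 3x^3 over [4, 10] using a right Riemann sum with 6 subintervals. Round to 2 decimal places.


Right Riemann sum uses right endpoints of each subinterval.
Interval: [4, 10], n = 6
dx = (10 - 4) / 6 = 1
Right endpoints: [5, 6, 7, 8, 9, 10]
f values: [375, 648, 1029, 1536, 2187, 3000]
Sum = dx * (sum of f values)
= 1 * 8775
= 8775 = 8775.00

8775.00


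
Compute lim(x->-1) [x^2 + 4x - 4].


Since polynomials are continuous, we use direct substitution.
lim(x->-1) of x^2 + 4x - 4
= 1 * (-1)^2 + 4 * (-1) - 4
= 1 - 4 - 4
= -7

-7


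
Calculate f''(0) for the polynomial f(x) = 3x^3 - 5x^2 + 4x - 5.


First derivative:
f'(x) = 9x^2 - 10x + 4
Second derivative:
f''(x) = 18x - 10
Substitute x = 0:
f''(0) = 18 * 0 - 10
= 0 - 10
= -10

-10


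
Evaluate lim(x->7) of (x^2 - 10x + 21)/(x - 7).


Direct substitution gives 0/0, so we factor the numerator.
Factor: (x^2 - 10x + 21) = (x - 7)(x - 3)
Cancel the common factor (x - 7):
(x^2 - 10x + 21)/(x - 7) = (x - 3)
Now substitute x = 7:
= (7) - (3) = 4

4


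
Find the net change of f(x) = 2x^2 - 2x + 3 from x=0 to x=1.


Net change = f(b) - f(a)
f(x) = 2x^2 - 2x + 3
Compute f(1):
f(1) = 2 * 1^2 - 2 * 1 + 3
= 2 - 2 + 3
= 3
Compute f(0):
f(0) = 2 * 0^2 - 2 * 0 + 3
= 0 + 0 + 3
= 3
Net change = 3 - 3 = 0

0


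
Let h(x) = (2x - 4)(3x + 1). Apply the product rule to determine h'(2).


Let u(x) = 2x - 4 and v(x) = 3x + 1
u'(x) = 2
v'(x) = 3
Product rule: h'(x) = u'(x)*v(x) + u(x)*v'(x)
= 2 * (3x + 1) + (2x - 4) * 3
At x = 2:
u(2) = 2 * 2 - 4 = 0
v(2) = 3 * 2 + 1 = 7
h'(2) = 2 * 7 + 0 * 3
= 14 + 0
= 14

14


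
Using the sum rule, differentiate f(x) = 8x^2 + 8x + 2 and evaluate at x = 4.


Differentiate term by term using power and sum rules:
f(x) = 8x^2 + 8x + 2
f'(x) = 16x + 8
Substitute x = 4:
f'(4) = 16 * 4 + 8
= 64 + 8
= 72

72


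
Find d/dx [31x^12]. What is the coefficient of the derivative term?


We apply the power rule: d/dx [ax^n] = a*n * x^(n-1)
d/dx [31x^12]
= 31 * 12 * x^(12-1)
= 372x^11
The coefficient is 372

372


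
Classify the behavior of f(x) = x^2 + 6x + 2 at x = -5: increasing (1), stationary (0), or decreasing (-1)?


Compute f'(x) to determine behavior:
f'(x) = 2x + 6
f'(-5) = 2 * (-5) + 6
= -10 + 6
= -4
Since f'(-5) < 0, the function is decreasing (-1)

-1


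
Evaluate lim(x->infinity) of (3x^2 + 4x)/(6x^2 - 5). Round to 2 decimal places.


For limits at infinity with equal-degree polynomials,
we compare leading coefficients.
Numerator leading term: 3x^2
Denominator leading term: 6x^2
Divide both by x^2:
lim = (3 + 4/x) / (6 - 5/x^2)
As x -> infinity, the 1/x and 1/x^2 terms vanish:
= 3/6 = 1/2 = 0.50

0.50


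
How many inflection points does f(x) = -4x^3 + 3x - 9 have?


Inflection points occur where f''(x) = 0 and concavity changes.
f(x) = -4x^3 + 3x - 9
f'(x) = -12x^2 + 3
f''(x) = -24x
Set f''(x) = 0:
-24x = 0
x = 0 / (-24) = 0
Since f''(x) is linear (degree 1), it changes sign at this point.
Therefore there is exactly 1 inflection point.

1


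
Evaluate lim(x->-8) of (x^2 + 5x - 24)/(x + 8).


Direct substitution gives 0/0, so we factor the numerator.
Factor: (x^2 + 5x - 24) = (x + 8)(x - 3)
Cancel the common factor (x + 8):
(x^2 + 5x - 24)/(x + 8) = (x - 3)
Now substitute x = -8:
= (-8) - (3) = -11

-11


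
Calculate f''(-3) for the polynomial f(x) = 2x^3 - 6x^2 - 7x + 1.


First derivative:
f'(x) = 6x^2 - 12x - 7
Second derivative:
f''(x) = 12x - 12
Substitute x = -3:
f''(-3) = 12 * (-3) - 12
= -36 - 12
= -48

-48


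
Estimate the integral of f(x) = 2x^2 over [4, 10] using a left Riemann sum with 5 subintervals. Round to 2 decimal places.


Left Riemann sum uses left endpoints of each subinterval.
Interval: [4, 10], n = 5
dx = (10 - 4) / 5 = 6/5
Left endpoints: [4, 26/5, 32/5, 38/5, 44/5]
f values: [32, 1352/25, 2048/25, 2888/25, 3872/25]
Sum = dx * (sum of f values)
= 6/5 * 2192/5
= 13152/25 = 526.08

526.08


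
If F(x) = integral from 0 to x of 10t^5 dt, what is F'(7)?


By the Fundamental Theorem of Calculus (Part 1):
If F(x) = integral from 0 to x of f(t) dt, then F'(x) = f(x)
Here f(t) = 10t^5
So F'(x) = 10x^5
Evaluate at x = 7:
F'(7) = 10 * 7^5
= 10 * 16807
= 168070

168070


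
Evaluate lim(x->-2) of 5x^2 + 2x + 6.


Since polynomials are continuous, we use direct substitution.
lim(x->-2) of 5x^2 + 2x + 6
= 5 * (-2)^2 + 2 * (-2) + 6
= 20 - 4 + 6
= 22

22


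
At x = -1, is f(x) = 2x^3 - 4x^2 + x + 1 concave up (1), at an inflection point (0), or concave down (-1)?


Concavity is determined by the sign of f''(x).
f(x) = 2x^3 - 4x^2 + x + 1
f'(x) = 6x^2 - 8x + 1
f''(x) = 12x - 8
f''(-1) = 12 * (-1) - 8
= -12 - 8
= -20
Since f''(-1) < 0, the function is concave down (-1)

-1


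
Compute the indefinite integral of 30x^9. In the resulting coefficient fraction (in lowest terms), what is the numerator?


Apply the power rule for integration:
integral of ax^n dx = a/(n+1) * x^(n+1) + C
integral of 30x^9 dx
= 30/10 * x^10 + C
= 3 * x^10 + C
The coefficient in lowest terms is 3 = 3/1, so its numerator is 3

3


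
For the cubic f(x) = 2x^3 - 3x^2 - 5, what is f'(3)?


Differentiate f(x) = 2x^3 - 3x^2 - 5 term by term:
f'(x) = 6x^2 - 6x
Substitute x = 3:
f'(3) = 6 * 3^2 - 6 * 3 + 0
= 54 - 18 + 0
= 36

36


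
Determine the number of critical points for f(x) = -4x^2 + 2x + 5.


Find where f'(x) = 0:
f'(x) = -8x + 2
Set f'(x) = 0:
-8x + 2 = 0
x = -2 / (-8) = 1/4
This is a linear equation in x, so there is exactly one solution.
Number of critical points: 1

1


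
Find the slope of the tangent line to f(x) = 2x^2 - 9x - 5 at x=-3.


The slope of the tangent line equals f'(x) at the point.
f(x) = 2x^2 - 9x - 5
f'(x) = 4x - 9
At x = -3:
f'(-3) = 4 * (-3) - 9
= -12 - 9
= -21

-21


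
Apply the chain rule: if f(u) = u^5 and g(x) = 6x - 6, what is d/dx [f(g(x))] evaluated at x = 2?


Using the chain rule: (f(g(x)))' = f'(g(x)) * g'(x)
First, find g(2):
g(2) = 6 * 2 - 6 = 6
Next, f'(u) = 5u^4
And g'(x) = 6
So f'(g(2)) * g'(2)
= 5 * 6^4 * 6
= 5 * 1296 * 6
= 38880

38880


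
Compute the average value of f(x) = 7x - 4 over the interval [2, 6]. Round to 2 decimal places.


Average value = 1/(b-a) * integral from a to b of f(x) dx
First compute the integral of 7x - 4:
F(x) = (7/2)x^2 - 4x
F(6) = 7/2 * 36 - 4 * 6 = 102
F(2) = 7/2 * 4 - 4 * 2 = 6
Integral = 102 - 6 = 96
Average = 96 / (6 - 2) = 96 / 4
= 24 = 24.00

24.00


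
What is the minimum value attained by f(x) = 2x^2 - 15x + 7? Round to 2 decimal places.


For a quadratic f(x) = ax^2 + bx + c with a > 0, the minimum is at the vertex.
Vertex x-coordinate: x = -b/(2a)
x = -(-15) / (2 * 2)
x = 15/4
Substitute back to find the minimum value:
f(15/4) = 2 * (15/4)^2 - 15 * (15/4) + 7
= 225/8 - 225/4 + 7
= -169/8 ≈ -21.13

-21.13


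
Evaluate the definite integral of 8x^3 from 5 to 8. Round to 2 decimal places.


Find the antiderivative of 8x^3:
F(x) = 8/4 * x^4
Apply the Fundamental Theorem of Calculus:
F(8) - F(5)
= 8/4 * 8^4 - 8/4 * 5^4
= 8/4 * (4096 - 625)
= 8/4 * 3471
= 6942 = 6942.00

6942.00


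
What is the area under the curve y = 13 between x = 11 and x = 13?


The area under a constant function y = 13 is a rectangle.
Width = 13 - 11 = 2
Height = 13
Area = width * height
= 2 * 13
= 26

26


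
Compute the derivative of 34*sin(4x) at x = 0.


Apply the chain rule to differentiate 34*sin(4x):
d/dx [34*sin(4x)]
= 34 * cos(4x) * d/dx(4x)
= 34 * 4 * cos(4x)
= 136 * cos(4x)
Evaluate at x = 0:
= 136 * cos(0)
= 136 * 1
= 136

136


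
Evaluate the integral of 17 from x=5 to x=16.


The integral of a constant k over [a, b] equals k * (b - a).
integral from 5 to 16 of 17 dx
= 17 * (16 - 5)
= 17 * 11
= 187

187


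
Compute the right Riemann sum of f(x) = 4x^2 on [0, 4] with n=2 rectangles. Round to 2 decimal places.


Right Riemann sum uses right endpoints of each subinterval.
Interval: [0, 4], n = 2
dx = (4 - 0) / 2 = 2
Right endpoints: [2, 4]
f values: [16, 64]
Sum = dx * (sum of f values)
= 2 * 80
= 160 = 160.00

160.00


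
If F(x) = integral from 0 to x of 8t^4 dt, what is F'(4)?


By the Fundamental Theorem of Calculus (Part 1):
If F(x) = integral from 0 to x of f(t) dt, then F'(x) = f(x)
Here f(t) = 8t^4
So F'(x) = 8x^4
Evaluate at x = 4:
F'(4) = 8 * 4^4
= 8 * 256
= 2048

2048


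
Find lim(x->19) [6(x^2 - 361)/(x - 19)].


Direct substitution gives 0/0, so we factor the numerator.
Factor: 6(x^2 - 361) = 6 * (x - 19)(x + 19)
Cancel the common factor (x - 19):
6(x^2 - 361)/(x - 19) = 6 * (x + 19)
Now substitute x = 19:
= 6 * (19 + 19) = 228

228


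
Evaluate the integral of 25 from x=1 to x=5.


The integral of a constant k over [a, b] equals k * (b - a).
integral from 1 to 5 of 25 dx
= 25 * (5 - 1)
= 25 * 4
= 100

100


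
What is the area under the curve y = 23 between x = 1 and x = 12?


The area under a constant function y = 23 is a rectangle.
Width = 12 - 1 = 11
Height = 23
Area = width * height
= 11 * 23
= 253

253


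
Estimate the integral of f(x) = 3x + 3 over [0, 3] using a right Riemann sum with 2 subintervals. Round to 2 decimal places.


Right Riemann sum uses right endpoints of each subinterval.
Interval: [0, 3], n = 2
dx = (3 - 0) / 2 = 3/2
Right endpoints: [3/2, 3]
f values: [15/2, 12]
Sum = dx * (sum of f values)
= 3/2 * 39/2
= 117/4 = 29.25

29.25


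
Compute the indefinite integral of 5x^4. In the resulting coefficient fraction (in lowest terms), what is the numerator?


Apply the power rule for integration:
integral of ax^n dx = a/(n+1) * x^(n+1) + C
integral of 5x^4 dx
= 5/5 * x^5 + C
= 1 * x^5 + C
The coefficient in lowest terms is 1 = 1/1, so its numerator is 1

1


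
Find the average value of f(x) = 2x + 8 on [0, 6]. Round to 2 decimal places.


Average value = 1/(b-a) * integral from a to b of f(x) dx
First compute the integral of 2x + 8:
F(x) = x^2 + 8x
F(6) = 1 * 36 + 8 * 6 = 84
F(0) = 1 * 0 + 8 * 0 = 0
Integral = 84 - 0 = 84
Average = 84 / (6 - 0) = 84 / 6
= 14 = 14.00

14.00


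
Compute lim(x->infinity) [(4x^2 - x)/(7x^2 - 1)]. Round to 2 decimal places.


For limits at infinity with equal-degree polynomials,
we compare leading coefficients.
Numerator leading term: 4x^2
Denominator leading term: 7x^2
Divide both by x^2:
lim = (4 - 1/x) / (7 - 1/x^2)
As x -> infinity, the 1/x and 1/x^2 terms vanish:
= 4/7 ≈ 0.57

0.57


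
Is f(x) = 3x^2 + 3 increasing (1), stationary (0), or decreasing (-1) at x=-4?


Compute f'(x) to determine behavior:
f'(x) = 6x
f'(-4) = 6 * (-4) + 0
= -24 + 0
= -24
Since f'(-4) < 0, the function is decreasing (-1)

-1


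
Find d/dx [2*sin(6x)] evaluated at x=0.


Apply the chain rule to differentiate 2*sin(6x):
d/dx [2*sin(6x)]
= 2 * cos(6x) * d/dx(6x)
= 2 * 6 * cos(6x)
= 12 * cos(6x)
Evaluate at x = 0:
= 12 * cos(0)
= 12 * 1
= 12

12


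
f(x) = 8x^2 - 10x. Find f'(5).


Differentiate term by term using power and sum rules:
f(x) = 8x^2 - 10x
f'(x) = 16x - 10
Substitute x = 5:
f'(5) = 16 * 5 - 10
= 80 - 10
= 70

70


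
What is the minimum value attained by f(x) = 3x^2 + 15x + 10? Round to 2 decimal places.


For a quadratic f(x) = ax^2 + bx + c with a > 0, the minimum is at the vertex.
Vertex x-coordinate: x = -b/(2a)
x = -(15) / (2 * 3)
x = -15/6 = -5/2
Substitute back to find the minimum value:
f(-5/2) = 3 * (-5/2)^2 + 15 * (-5/2) + 10
= 75/4 - 75/2 + 10
= -35/4 = -8.75

-8.75


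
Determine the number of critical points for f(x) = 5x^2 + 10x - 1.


Find where f'(x) = 0:
f'(x) = 10x + 10
Set f'(x) = 0:
10x + 10 = 0
x = -10 / 10 = -1
This is a linear equation in x, so there is exactly one solution.
Number of critical points: 1

1


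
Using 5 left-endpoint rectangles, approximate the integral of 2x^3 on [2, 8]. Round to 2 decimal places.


Left Riemann sum uses left endpoints of each subinterval.
Interval: [2, 8], n = 5
dx = (8 - 2) / 5 = 6/5
Left endpoints: [2, 16/5, 22/5, 28/5, 34/5]
f values: [16, 8192/125, 21296/125, 43904/125, 78608/125]
Sum = dx * (sum of f values)
= 6/5 * 1232
= 7392/5 = 1478.40

1478.40


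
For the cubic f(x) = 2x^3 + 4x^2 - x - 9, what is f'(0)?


Differentiate f(x) = 2x^3 + 4x^2 - x - 9 term by term:
f'(x) = 6x^2 + 8x - 1
Substitute x = 0:
f'(0) = 6 * 0^2 + 8 * 0 - 1
= 0 + 0 - 1
= -1

-1


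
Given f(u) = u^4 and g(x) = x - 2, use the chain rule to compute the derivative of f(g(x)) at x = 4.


Using the chain rule: (f(g(x)))' = f'(g(x)) * g'(x)
First, find g(4):
g(4) = 1 * 4 - 2 = 2
Next, f'(u) = 4u^3
And g'(x) = 1
So f'(g(4)) * g'(4)
= 4 * 2^3 * 1
= 4 * 8 * 1
= 32

32


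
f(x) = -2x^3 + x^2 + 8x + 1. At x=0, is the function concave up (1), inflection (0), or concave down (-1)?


Concavity is determined by the sign of f''(x).
f(x) = -2x^3 + x^2 + 8x + 1
f'(x) = -6x^2 + 2x + 8
f''(x) = -12x + 2
f''(0) = -12 * 0 + 2
= 0 + 2
= 2
Since f''(0) > 0, the function is concave up (1)

1


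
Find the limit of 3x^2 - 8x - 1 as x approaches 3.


Since polynomials are continuous, we use direct substitution.
lim(x->3) of 3x^2 - 8x - 1
= 3 * 3^2 - 8 * 3 - 1
= 27 - 24 - 1
= 2

2


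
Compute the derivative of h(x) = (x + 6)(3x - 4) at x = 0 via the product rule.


Let u(x) = x + 6 and v(x) = 3x - 4
u'(x) = 1
v'(x) = 3
Product rule: h'(x) = u'(x)*v(x) + u(x)*v'(x)
= 1 * (3x - 4) + (x + 6) * 3
At x = 0:
u(0) = 1 * 0 + 6 = 6
v(0) = 3 * 0 - 4 = -4
h'(0) = 1 * (-4) + 6 * 3
= -4 + 18
= 14

14


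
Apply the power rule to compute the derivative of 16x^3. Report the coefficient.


We apply the power rule: d/dx [ax^n] = a*n * x^(n-1)
d/dx [16x^3]
= 16 * 3 * x^(3-1)
= 48x^2
The coefficient is 48

48


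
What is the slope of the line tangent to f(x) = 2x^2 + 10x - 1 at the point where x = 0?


The slope of the tangent line equals f'(x) at the point.
f(x) = 2x^2 + 10x - 1
f'(x) = 4x + 10
At x = 0:
f'(0) = 4 * 0 + 10
= 0 + 10
= 10

10


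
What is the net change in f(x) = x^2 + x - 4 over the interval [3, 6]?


Net change = f(b) - f(a)
f(x) = x^2 + x - 4
Compute f(6):
f(6) = 1 * 6^2 + 1 * 6 - 4
= 36 + 6 - 4
= 38
Compute f(3):
f(3) = 1 * 3^2 + 1 * 3 - 4
= 9 + 3 - 4
= 8
Net change = 38 - 8 = 30

30


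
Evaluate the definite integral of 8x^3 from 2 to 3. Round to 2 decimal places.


Find the antiderivative of 8x^3:
F(x) = 8/4 * x^4
Apply the Fundamental Theorem of Calculus:
F(3) - F(2)
= 8/4 * 3^4 - 8/4 * 2^4
= 8/4 * (81 - 16)
= 8/4 * 65
= 130 = 130.00

130.00


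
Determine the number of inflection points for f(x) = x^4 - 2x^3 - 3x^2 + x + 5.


Inflection points occur where f''(x) = 0 and concavity changes.
f(x) = x^4 - 2x^3 - 3x^2 + x + 5
f'(x) = 4x^3 - 6x^2 - 6x + 1
f''(x) = 12x^2 - 12x - 6
This is a quadratic in x. Use the discriminant to count real roots.
Discriminant = (-12)^2 - 4 * 12 * (-6)
= 144 - (-288)
= 432
Since discriminant > 0, f''(x) = 0 has 2 distinct real solutions.
A quadratic with two distinct real roots changes sign at each root, so concavity changes at both.
Number of inflection points: 2

2


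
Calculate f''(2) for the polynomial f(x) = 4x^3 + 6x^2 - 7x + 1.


First derivative:
f'(x) = 12x^2 + 12x - 7
Second derivative:
f''(x) = 24x + 12
Substitute x = 2:
f''(2) = 24 * 2 + 12
= 48 + 12
= 60

60


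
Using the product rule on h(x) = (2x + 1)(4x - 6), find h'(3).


Let u(x) = 2x + 1 and v(x) = 4x - 6
u'(x) = 2
v'(x) = 4
Product rule: h'(x) = u'(x)*v(x) + u(x)*v'(x)
= 2 * (4x - 6) + (2x + 1) * 4
At x = 3:
u(3) = 2 * 3 + 1 = 7
v(3) = 4 * 3 - 6 = 6
h'(3) = 2 * 6 + 7 * 4
= 12 + 28
= 40

40


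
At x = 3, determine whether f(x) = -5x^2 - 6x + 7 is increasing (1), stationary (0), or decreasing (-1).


Compute f'(x) to determine behavior:
f'(x) = -10x - 6
f'(3) = -10 * 3 - 6
= -30 - 6
= -36
Since f'(3) < 0, the function is decreasing (-1)

-1


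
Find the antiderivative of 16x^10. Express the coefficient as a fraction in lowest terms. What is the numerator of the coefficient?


Apply the power rule for integration:
integral of ax^n dx = a/(n+1) * x^(n+1) + C
integral of 16x^10 dx
= 16/11 * x^11 + C
The coefficient in lowest terms is 16/11, and its numerator is 16

16


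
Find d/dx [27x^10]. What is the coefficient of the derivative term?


We apply the power rule: d/dx [ax^n] = a*n * x^(n-1)
d/dx [27x^10]
= 27 * 10 * x^(10-1)
= 270x^9
The coefficient is 270

270


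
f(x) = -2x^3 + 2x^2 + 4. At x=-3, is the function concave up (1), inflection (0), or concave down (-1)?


Concavity is determined by the sign of f''(x).
f(x) = -2x^3 + 2x^2 + 4
f'(x) = -6x^2 + 4x
f''(x) = -12x + 4
f''(-3) = -12 * (-3) + 4
= 36 + 4
= 40
Since f''(-3) > 0, the function is concave up (1)

1


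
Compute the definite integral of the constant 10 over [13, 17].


The integral of a constant k over [a, b] equals k * (b - a).
integral from 13 to 17 of 10 dx
= 10 * (17 - 13)
= 10 * 4
= 40

40
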